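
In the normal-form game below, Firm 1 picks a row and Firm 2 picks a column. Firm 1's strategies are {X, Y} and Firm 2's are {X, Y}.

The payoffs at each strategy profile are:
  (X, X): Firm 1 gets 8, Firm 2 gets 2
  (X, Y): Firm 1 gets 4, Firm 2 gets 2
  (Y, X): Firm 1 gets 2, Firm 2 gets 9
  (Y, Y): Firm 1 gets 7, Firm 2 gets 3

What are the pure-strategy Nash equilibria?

(X, X)

(X, X): Firm 1 gets 8 ≥ 2 from Y, and Firm 2 gets 2 ≥ 2 from Y — Nash equilibrium.
(X, Y): Firm 1 prefers Y (7 > 4) — not an equilibrium.
(Y, X): Firm 1 prefers X (8 > 2) — not an equilibrium.
(Y, Y): Firm 2 prefers X (9 > 3) — not an equilibrium.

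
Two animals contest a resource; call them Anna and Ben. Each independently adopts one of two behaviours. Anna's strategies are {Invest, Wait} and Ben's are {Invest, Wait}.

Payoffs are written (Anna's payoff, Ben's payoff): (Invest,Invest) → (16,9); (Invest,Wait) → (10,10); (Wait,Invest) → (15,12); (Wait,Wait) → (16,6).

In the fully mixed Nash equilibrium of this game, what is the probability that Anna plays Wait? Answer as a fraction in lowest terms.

Let r be the probability that Anna plays Invest. In a completely mixed equilibrium, Ben must be indifferent between Invest and Wait.
Ben's expected payoff from Invest is 9r + 12(1−r); from Wait it is 10r + 6(1−r).
Setting these equal: −3r + 12 = 4r + 6, so r = 6/7.
Therefore Anna plays Wait with probability 1 − 6/7 = 1/7.

1/7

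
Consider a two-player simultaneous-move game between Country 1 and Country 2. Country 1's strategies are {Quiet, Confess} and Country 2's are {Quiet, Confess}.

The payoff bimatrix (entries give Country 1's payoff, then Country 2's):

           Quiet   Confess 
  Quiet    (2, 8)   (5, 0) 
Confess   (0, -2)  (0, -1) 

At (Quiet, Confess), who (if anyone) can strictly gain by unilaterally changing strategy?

Country 1 at (Quiet, Confess) earns 5; deviating to Confess yields 0 — not better.
Country 2 earns 0; deviating to Quiet yields 8 — a strict improvement.
Only Country 2 has a strictly profitable deviation.

Country 2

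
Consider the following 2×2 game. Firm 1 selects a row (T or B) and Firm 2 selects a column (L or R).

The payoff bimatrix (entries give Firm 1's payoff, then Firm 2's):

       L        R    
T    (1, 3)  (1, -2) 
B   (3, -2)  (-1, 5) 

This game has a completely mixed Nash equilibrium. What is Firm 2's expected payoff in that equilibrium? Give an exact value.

First find p, the probability Firm 1 plays T, from Firm 2's indifference between L and R: 3p − 2(1−p) = −2p + 5(1−p), giving p = 7/12.
Since Firm 2 is indifferent in equilibrium, Firm 2's expected payoff equals the payoff from either column against (7/12, 5/12). Using L: 3(7/12) − 2(5/12) = 11/12.

11/12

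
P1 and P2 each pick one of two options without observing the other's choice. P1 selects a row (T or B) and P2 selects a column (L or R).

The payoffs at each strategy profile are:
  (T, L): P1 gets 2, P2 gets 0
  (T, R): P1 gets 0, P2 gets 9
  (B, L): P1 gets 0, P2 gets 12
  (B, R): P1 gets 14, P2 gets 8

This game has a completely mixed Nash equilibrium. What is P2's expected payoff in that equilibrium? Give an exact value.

First find x, the probability P1 plays T, from P2's indifference between L and R: 12(1−x) = 9x + 8(1−x), giving x = 4/13.
Since P2 is indifferent in equilibrium, P2's expected payoff equals the payoff from either column against (4/13, 9/13). Using L: 12(9/13) = 108/13.

108/13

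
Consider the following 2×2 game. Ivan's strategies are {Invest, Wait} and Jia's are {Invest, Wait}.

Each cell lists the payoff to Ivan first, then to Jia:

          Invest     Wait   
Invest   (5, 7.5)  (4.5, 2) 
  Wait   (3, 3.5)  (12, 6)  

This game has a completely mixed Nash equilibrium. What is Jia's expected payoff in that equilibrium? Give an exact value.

19/4

First find p, the probability Ivan plays Invest, from Jia's indifference between Invest and Wait: 7.5p + 3.5(1−p) = 2p + 6(1−p), giving p = 5/16.
Since Jia is indifferent in equilibrium, Jia's expected payoff equals the payoff from either column against (5/16, 11/16). Using Invest: 7.5(5/16) + 3.5(11/16) = 19/4.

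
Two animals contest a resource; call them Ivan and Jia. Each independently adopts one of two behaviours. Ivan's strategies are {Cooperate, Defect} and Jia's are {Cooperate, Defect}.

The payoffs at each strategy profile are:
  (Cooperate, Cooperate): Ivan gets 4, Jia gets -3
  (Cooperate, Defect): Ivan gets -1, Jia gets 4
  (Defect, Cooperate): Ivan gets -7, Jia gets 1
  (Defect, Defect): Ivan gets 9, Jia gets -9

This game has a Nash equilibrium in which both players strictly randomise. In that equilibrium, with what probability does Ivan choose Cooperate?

10/17

Let p be the probability that Ivan plays Cooperate. In a completely mixed equilibrium, Jia must be indifferent between Cooperate and Defect.
Jia's expected payoff from Cooperate is −3p + (1−p); from Defect it is 4p − 9(1−p).
Setting these equal: −4p + 1 = 13p − 9, so p = 10/17.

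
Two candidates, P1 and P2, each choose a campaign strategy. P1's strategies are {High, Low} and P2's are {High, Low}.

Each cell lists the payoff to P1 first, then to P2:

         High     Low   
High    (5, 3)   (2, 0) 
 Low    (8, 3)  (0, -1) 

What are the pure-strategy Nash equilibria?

(Low, High)

(High, High): P1 prefers Low (8 > 5) — not an equilibrium.
(High, Low): P2 prefers High (3 > 0) — not an equilibrium.
(Low, High): P1 gets 8 ≥ 5 from High, and P2 gets 3 ≥ -1 from Low — Nash equilibrium.
(Low, Low): P1 prefers High (2 > 0); P2 prefers High (3 > -1) — not an equilibrium.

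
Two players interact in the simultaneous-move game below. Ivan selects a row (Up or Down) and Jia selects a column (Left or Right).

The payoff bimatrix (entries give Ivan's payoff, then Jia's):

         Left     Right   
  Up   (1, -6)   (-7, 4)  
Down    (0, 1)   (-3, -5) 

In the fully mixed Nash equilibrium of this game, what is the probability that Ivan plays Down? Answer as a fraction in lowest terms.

5/8

Let x be the probability that Ivan plays Up. In a completely mixed equilibrium, Jia must be indifferent between Left and Right.
Jia's expected payoff from Left is −6x + (1−x); from Right it is 4x − 5(1−x).
Setting these equal: −7x + 1 = 9x − 5, so x = 3/8.
Therefore Ivan plays Down with probability 1 − 3/8 = 5/8.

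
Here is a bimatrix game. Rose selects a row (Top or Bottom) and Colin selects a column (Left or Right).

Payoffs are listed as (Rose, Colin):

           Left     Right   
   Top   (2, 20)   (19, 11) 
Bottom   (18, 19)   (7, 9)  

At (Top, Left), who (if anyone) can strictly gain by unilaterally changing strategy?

Rose

Rose at (Top, Left) earns 2; deviating to Bottom yields 18 — a strict improvement.
Colin earns 20; deviating to Right yields 11 — not better.
Only Rose has a strictly profitable deviation.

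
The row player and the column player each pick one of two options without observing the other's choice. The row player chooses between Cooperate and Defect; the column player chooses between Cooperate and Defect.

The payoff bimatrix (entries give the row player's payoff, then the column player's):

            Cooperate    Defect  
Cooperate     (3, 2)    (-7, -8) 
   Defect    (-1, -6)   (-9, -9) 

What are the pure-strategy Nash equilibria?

(Cooperate, Cooperate): the row player gets 3 ≥ -1 from Defect, and the column player gets 2 ≥ -8 from Defect — Nash equilibrium.
(Cooperate, Defect): the column player prefers Cooperate (2 > -8) — not an equilibrium.
(Defect, Cooperate): the row player prefers Cooperate (3 > -1) — not an equilibrium.
(Defect, Defect): the row player prefers Cooperate (-7 > -9); the column player prefers Cooperate (-6 > -9) — not an equilibrium.

(Cooperate, Cooperate)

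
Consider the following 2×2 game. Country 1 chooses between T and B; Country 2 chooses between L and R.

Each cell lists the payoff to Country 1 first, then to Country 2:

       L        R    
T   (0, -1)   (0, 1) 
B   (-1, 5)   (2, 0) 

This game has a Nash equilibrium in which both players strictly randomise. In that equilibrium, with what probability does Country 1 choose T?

Let p be the probability that Country 1 plays T. In a completely mixed equilibrium, Country 2 must be indifferent between L and R.
Country 2's expected payoff from L is −p + 5(1−p); from R it is p.
Setting these equal: −6p + 5 = p, so p = 5/7.

5/7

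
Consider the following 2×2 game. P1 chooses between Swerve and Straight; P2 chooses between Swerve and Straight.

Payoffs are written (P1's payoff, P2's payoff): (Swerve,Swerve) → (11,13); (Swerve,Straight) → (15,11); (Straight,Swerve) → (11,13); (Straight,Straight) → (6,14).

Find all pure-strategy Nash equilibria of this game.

(Swerve, Swerve): P1 gets 11 ≥ 11 from Straight, and P2 gets 13 ≥ 11 from Straight — Nash equilibrium.
(Swerve, Straight): P2 prefers Swerve (13 > 11) — not an equilibrium.
(Straight, Swerve): P2 prefers Straight (14 > 13) — not an equilibrium.
(Straight, Straight): P1 prefers Swerve (15 > 6) — not an equilibrium.

(Swerve, Swerve)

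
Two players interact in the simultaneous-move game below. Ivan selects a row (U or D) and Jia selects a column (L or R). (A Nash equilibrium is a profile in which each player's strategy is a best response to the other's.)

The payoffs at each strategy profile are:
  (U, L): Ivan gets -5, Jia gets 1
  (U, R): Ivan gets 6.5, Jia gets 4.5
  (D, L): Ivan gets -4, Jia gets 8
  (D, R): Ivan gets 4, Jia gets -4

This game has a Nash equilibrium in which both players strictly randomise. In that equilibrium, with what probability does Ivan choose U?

Let x be the probability that Ivan plays U. In a completely mixed equilibrium, Jia must be indifferent between L and R.
Jia's expected payoff from L is x + 8(1−x); from R it is 4.5x − 4(1−x).
Setting these equal: −7x + 8 = 8.5x − 4, so x = 24/31.

24/31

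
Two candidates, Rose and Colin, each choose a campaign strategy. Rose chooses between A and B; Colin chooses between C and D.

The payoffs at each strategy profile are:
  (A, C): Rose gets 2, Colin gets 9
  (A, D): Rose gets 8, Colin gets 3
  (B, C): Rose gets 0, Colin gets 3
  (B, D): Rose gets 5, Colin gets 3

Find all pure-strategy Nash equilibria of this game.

(A, C)

(A, C): Rose gets 2 ≥ 0 from B, and Colin gets 9 ≥ 3 from D — Nash equilibrium.
(A, D): Colin prefers C (9 > 3) — not an equilibrium.
(B, C): Rose prefers A (2 > 0) — not an equilibrium.
(B, D): Rose prefers A (8 > 5) — not an equilibrium.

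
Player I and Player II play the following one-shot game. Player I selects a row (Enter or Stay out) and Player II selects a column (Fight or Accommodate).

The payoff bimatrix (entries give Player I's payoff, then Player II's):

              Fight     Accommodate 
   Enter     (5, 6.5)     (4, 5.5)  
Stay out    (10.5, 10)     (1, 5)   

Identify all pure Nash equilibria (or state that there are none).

(Enter, Fight): Player I prefers Stay out (10.5 > 5) — not an equilibrium.
(Enter, Accommodate): Player II prefers Fight (6.5 > 5.5) — not an equilibrium.
(Stay out, Fight): Player I gets 10.5 ≥ 5 from Enter, and Player II gets 10 ≥ 5 from Accommodate — Nash equilibrium.
(Stay out, Accommodate): Player I prefers Enter (4 > 1); Player II prefers Fight (10 > 5) — not an equilibrium.

(Stay out, Fight)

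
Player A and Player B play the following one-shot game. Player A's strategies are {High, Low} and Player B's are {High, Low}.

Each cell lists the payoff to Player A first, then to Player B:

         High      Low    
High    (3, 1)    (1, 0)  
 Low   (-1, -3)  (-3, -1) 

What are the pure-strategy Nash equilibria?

(High, High)

(High, High): Player A gets 3 ≥ -1 from Low, and Player B gets 1 ≥ 0 from Low — Nash equilibrium.
(High, Low): Player B prefers High (1 > 0) — not an equilibrium.
(Low, High): Player A prefers High (3 > -1); Player B prefers Low (-1 > -3) — not an equilibrium.
(Low, Low): Player A prefers High (1 > -3) — not an equilibrium.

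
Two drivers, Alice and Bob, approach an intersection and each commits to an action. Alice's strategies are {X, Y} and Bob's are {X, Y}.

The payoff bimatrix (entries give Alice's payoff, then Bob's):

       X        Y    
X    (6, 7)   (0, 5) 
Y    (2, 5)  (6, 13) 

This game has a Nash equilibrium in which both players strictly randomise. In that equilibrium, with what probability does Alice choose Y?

Let r be the probability that Alice plays X. In a completely mixed equilibrium, Bob must be indifferent between X and Y.
Bob's expected payoff from X is 7r + 5(1−r); from Y it is 5r + 13(1−r).
Setting these equal: 2r + 5 = −8r + 13, so r = 4/5.
Therefore Alice plays Y with probability 1 − 4/5 = 1/5.

1/5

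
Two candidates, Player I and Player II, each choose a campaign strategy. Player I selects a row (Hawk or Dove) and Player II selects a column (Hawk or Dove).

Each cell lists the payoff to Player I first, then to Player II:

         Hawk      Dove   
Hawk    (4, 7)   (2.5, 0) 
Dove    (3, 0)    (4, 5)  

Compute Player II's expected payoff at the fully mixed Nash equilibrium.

First find x, the probability Player I plays Hawk, from Player II's indifference between Hawk and Dove: 7x = 5(1−x), giving x = 5/12.
Since Player II is indifferent in equilibrium, Player II's expected payoff equals the payoff from either column against (5/12, 7/12). Using Hawk: 7(5/12) = 35/12.

35/12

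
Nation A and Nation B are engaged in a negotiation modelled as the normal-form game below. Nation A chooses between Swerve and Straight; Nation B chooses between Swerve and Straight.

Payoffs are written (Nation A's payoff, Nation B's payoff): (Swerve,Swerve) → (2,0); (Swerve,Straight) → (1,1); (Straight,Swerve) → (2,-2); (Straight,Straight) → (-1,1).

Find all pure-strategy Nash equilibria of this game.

(Swerve, Swerve): Nation B prefers Straight (1 > 0) — not an equilibrium.
(Swerve, Straight): Nation A gets 1 ≥ -1 from Straight, and Nation B gets 1 ≥ 0 from Swerve — Nash equilibrium.
(Straight, Swerve): Nation B prefers Straight (1 > -2) — not an equilibrium.
(Straight, Straight): Nation A prefers Swerve (1 > -1) — not an equilibrium.

(Swerve, Straight)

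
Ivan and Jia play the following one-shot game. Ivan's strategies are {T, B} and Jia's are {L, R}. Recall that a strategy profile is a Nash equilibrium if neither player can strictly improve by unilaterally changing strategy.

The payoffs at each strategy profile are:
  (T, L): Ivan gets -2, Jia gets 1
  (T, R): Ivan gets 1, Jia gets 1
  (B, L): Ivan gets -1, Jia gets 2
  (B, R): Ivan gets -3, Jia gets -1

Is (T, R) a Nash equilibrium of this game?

Yes

At (T, R), Ivan earns 1; switching to B would give -3, so Ivan has no profitable deviation.
Jia earns 1; switching to L would give 1, so Jia has no profitable deviation.
Neither player can gain by a unilateral deviation, so this profile is a Nash equilibrium.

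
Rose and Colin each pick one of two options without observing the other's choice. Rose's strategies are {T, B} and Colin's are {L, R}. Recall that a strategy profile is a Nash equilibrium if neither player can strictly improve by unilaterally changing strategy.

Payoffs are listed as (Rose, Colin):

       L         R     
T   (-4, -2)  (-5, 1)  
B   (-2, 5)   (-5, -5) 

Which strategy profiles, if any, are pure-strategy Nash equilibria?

(T, R) and (B, L)

(T, L): Rose prefers B (-2 > -4); Colin prefers R (1 > -2) — not an equilibrium.
(T, R): Rose gets -5 ≥ -5 from B, and Colin gets 1 ≥ -2 from L — Nash equilibrium.
(B, L): Rose gets -2 ≥ -4 from T, and Colin gets 5 ≥ -5 from R — Nash equilibrium.
(B, R): Colin prefers L (5 > -5) — not an equilibrium.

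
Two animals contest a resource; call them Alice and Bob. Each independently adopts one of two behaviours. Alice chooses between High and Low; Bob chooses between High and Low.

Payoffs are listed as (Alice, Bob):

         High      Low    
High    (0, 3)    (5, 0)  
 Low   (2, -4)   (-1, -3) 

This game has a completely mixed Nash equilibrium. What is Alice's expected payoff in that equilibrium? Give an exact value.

5/4

First find q, the probability Bob plays High, from Alice's indifference between High and Low: 5(1−q) = 2q − (1−q), giving q = 3/4.
Since Alice is indifferent in equilibrium, Alice's expected payoff equals the payoff from either row against (3/4, 1/4). Using High: 5(1/4) = 5/4.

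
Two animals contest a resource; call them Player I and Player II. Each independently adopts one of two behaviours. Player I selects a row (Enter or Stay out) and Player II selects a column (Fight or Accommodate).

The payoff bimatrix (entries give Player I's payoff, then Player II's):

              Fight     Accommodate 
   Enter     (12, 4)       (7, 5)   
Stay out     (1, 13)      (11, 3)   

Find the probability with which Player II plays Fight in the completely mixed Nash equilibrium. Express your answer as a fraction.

Let y be the probability that Player II plays Fight. In a completely mixed equilibrium, Player I must be indifferent between Enter and Stay out.
Player I's expected payoff from Enter is 12y + 7(1−y); from Stay out it is y + 11(1−y).
Setting these equal: 5y + 7 = −10y + 11, so y = 4/15.

4/15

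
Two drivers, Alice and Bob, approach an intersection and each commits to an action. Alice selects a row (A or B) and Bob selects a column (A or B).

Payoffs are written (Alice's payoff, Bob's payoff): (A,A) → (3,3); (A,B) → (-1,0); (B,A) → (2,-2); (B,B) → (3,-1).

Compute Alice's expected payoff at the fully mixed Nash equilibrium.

First find y, the probability Bob plays A, from Alice's indifference between A and B: 3y − (1−y) = 2y + 3(1−y), giving y = 4/5.
Since Alice is indifferent in equilibrium, Alice's expected payoff equals the payoff from either row against (4/5, 1/5). Using A: 3(4/5) − (1/5) = 11/5.

11/5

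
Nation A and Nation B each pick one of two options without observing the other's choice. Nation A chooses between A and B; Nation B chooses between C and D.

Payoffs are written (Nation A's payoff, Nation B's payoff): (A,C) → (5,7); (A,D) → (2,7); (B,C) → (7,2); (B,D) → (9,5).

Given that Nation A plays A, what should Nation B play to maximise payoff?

Against A, Nation B earns 7 from C and 7 from D.
So either strategy is a best response.

either — both C and D are best responses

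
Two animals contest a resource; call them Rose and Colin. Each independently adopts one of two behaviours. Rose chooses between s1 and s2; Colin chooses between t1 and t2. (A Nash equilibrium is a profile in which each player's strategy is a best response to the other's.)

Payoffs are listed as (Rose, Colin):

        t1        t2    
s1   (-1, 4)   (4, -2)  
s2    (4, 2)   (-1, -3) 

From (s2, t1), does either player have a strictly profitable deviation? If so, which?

Rose at (s2, t1) earns 4; deviating to s1 yields -1 — not better.
Colin earns 2; deviating to t2 yields -3 — not better.
Neither player can strictly improve; the profile is a Nash equilibrium.

Neither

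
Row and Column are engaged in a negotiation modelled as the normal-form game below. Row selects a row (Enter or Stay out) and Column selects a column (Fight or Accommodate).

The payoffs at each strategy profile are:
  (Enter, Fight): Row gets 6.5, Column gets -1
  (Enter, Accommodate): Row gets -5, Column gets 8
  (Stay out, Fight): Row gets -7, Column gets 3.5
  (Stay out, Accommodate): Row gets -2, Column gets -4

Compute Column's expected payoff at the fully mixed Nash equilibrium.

First find x, the probability Row plays Enter, from Column's indifference between Fight and Accommodate: −x + 3.5(1−x) = 8x − 4(1−x), giving x = 5/11.
Since Column is indifferent in equilibrium, Column's expected payoff equals the payoff from either column against (5/11, 6/11). Using Fight: −(5/11) + 3.5(6/11) = 16/11.

16/11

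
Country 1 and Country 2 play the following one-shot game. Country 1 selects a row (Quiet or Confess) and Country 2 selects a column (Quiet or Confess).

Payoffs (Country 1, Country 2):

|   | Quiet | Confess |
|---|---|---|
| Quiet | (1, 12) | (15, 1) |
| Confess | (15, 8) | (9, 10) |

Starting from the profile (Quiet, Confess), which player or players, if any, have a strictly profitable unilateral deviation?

Country 2

Country 1 at (Quiet, Confess) earns 15; deviating to Confess yields 9 — not better.
Country 2 earns 1; deviating to Quiet yields 12 — a strict improvement.
Only Country 2 has a strictly profitable deviation.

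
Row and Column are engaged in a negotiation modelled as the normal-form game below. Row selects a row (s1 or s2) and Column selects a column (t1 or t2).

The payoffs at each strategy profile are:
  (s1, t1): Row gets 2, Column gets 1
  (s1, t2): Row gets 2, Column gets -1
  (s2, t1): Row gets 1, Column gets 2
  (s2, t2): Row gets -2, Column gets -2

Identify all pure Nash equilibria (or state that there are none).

(s1, t1): Row gets 2 ≥ 1 from s2, and Column gets 1 ≥ -1 from t2 — Nash equilibrium.
(s1, t2): Column prefers t1 (1 > -1) — not an equilibrium.
(s2, t1): Row prefers s1 (2 > 1) — not an equilibrium.
(s2, t2): Row prefers s1 (2 > -2); Column prefers t1 (2 > -2) — not an equilibrium.

(s1, t1)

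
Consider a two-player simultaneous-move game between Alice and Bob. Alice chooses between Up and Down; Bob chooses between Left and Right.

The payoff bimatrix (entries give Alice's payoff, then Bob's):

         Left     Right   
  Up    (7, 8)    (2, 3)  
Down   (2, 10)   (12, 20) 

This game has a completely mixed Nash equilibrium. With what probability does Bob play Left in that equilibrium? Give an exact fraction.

2/3

Let y be the probability that Bob plays Left. In a completely mixed equilibrium, Alice must be indifferent between Up and Down.
Alice's expected payoff from Up is 7y + 2(1−y); from Down it is 2y + 12(1−y).
Setting these equal: 5y + 2 = −10y + 12, so y = 2/3.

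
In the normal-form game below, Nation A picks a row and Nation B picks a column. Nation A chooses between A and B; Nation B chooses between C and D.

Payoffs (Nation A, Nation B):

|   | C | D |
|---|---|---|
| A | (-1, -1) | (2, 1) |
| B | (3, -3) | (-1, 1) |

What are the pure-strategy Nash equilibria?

(A, C): Nation A prefers B (3 > -1); Nation B prefers D (1 > -1) — not an equilibrium.
(A, D): Nation A gets 2 ≥ -1 from B, and Nation B gets 1 ≥ -1 from C — Nash equilibrium.
(B, C): Nation B prefers D (1 > -3) — not an equilibrium.
(B, D): Nation A prefers A (2 > -1) — not an equilibrium.

(A, D)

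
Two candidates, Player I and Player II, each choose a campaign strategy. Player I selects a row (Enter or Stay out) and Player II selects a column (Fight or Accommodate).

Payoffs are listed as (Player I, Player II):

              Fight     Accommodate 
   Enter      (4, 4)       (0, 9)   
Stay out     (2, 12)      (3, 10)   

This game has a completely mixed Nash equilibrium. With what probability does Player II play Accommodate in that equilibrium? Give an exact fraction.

Let c be the probability that Player II plays Fight. In a completely mixed equilibrium, Player I must be indifferent between Enter and Stay out.
Player I's expected payoff from Enter is 4c; from Stay out it is 2c + 3(1−c).
Setting these equal: 4c = −c + 3, so c = 3/5.
Therefore Player II plays Accommodate with probability 1 − 3/5 = 2/5.

2/5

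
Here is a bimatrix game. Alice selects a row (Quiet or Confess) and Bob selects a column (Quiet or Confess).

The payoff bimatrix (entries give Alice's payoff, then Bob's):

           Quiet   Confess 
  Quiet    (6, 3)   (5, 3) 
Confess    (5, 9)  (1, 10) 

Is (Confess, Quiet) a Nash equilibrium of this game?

At (Confess, Quiet), Alice earns 5; switching to Quiet would give 6, so Alice would deviate.
Bob earns 9; switching to Confess would give 10, so Bob would deviate.
Since at least one player can profitably deviate, this is not a Nash equilibrium.

No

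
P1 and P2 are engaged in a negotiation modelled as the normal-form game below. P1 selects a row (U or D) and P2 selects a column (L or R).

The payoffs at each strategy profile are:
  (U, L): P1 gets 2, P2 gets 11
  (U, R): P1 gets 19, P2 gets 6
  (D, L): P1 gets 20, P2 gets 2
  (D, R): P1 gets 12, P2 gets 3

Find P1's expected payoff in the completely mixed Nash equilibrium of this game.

356/25

First find q, the probability P2 plays L, from P1's indifference between U and D: 2q + 19(1−q) = 20q + 12(1−q), giving q = 7/25.
Since P1 is indifferent in equilibrium, P1's expected payoff equals the payoff from either row against (7/25, 18/25). Using U: 2(7/25) + 19(18/25) = 356/25.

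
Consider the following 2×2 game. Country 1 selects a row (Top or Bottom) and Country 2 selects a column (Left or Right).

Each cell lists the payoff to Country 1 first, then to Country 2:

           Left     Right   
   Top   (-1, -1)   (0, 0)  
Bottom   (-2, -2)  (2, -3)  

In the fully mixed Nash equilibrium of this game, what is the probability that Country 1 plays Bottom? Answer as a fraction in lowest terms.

Let p be the probability that Country 1 plays Top. In a completely mixed equilibrium, Country 2 must be indifferent between Left and Right.
Country 2's expected payoff from Left is −p − 2(1−p); from Right it is −3(1−p).
Setting these equal: p − 2 = 3p − 3, so p = 1/2.
Therefore Country 1 plays Bottom with probability 1 − 1/2 = 1/2.

1/2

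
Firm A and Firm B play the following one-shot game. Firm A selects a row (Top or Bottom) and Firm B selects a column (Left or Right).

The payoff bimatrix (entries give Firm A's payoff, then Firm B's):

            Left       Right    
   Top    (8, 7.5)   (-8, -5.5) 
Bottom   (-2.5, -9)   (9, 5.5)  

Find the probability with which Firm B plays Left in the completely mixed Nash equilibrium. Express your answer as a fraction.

Let c be the probability that Firm B plays Left. In a completely mixed equilibrium, Firm A must be indifferent between Top and Bottom.
Firm A's expected payoff from Top is 8c − 8(1−c); from Bottom it is −2.5c + 9(1−c).
Setting these equal: 16c − 8 = −11.5c + 9, so c = 34/55.

34/55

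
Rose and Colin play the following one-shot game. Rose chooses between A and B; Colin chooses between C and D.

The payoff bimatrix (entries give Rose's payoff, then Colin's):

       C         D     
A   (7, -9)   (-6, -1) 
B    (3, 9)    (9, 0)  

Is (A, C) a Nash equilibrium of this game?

No

At (A, C), Rose earns 7; switching to B would give 3, so Rose has no profitable deviation.
Colin earns -9; switching to D would give -1, so Colin would deviate.
Since at least one player can profitably deviate, this is not a Nash equilibrium.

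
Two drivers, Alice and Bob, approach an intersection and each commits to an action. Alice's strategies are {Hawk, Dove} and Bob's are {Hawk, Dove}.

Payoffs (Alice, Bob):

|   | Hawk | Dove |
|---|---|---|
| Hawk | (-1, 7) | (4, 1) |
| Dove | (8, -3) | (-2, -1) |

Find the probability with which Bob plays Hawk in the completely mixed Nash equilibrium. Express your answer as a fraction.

Let c be the probability that Bob plays Hawk. In a completely mixed equilibrium, Alice must be indifferent between Hawk and Dove.
Alice's expected payoff from Hawk is −c + 4(1−c); from Dove it is 8c − 2(1−c).
Setting these equal: −5c + 4 = 10c − 2, so c = 2/5.

2/5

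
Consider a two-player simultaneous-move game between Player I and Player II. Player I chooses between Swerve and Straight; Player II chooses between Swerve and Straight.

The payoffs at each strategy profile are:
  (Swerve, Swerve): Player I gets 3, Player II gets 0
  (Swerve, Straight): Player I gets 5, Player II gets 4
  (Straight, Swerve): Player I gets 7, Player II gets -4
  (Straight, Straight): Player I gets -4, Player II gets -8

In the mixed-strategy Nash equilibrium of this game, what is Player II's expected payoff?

-2

First find p, the probability Player I plays Swerve, from Player II's indifference between Swerve and Straight: −4(1−p) = 4p − 8(1−p), giving p = 1/2.
Since Player II is indifferent in equilibrium, Player II's expected payoff equals the payoff from either column against (1/2, 1/2). Using Swerve: −4(1/2) = -2.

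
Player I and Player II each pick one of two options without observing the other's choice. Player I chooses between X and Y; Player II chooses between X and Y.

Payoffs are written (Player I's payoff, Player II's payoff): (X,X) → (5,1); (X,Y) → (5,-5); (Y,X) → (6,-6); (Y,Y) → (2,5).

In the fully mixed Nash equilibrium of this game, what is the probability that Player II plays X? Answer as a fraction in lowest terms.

3/4

Let q be the probability that Player II plays X. In a completely mixed equilibrium, Player I must be indifferent between X and Y.
Player I's expected payoff from X is 5q + 5(1−q); from Y it is 6q + 2(1−q).
Setting these equal: 5 = 4q + 2, so q = 3/4.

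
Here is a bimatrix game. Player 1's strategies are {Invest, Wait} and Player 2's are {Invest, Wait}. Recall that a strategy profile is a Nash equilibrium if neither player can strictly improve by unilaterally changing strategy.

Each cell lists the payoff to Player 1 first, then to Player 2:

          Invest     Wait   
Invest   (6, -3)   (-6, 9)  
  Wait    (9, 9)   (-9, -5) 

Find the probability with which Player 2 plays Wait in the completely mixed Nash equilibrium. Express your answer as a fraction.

1/2

Let q be the probability that Player 2 plays Invest. In a completely mixed equilibrium, Player 1 must be indifferent between Invest and Wait.
Player 1's expected payoff from Invest is 6q − 6(1−q); from Wait it is 9q − 9(1−q).
Setting these equal: 12q − 6 = 18q − 9, so q = 1/2.
Therefore Player 2 plays Wait with probability 1 − 1/2 = 1/2.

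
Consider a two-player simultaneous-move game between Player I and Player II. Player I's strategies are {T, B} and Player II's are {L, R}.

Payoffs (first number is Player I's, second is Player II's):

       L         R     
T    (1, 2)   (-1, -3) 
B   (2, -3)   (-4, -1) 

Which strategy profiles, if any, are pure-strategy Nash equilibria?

(T, L): Player I prefers B (2 > 1) — not an equilibrium.
(T, R): Player II prefers L (2 > -3) — not an equilibrium.
(B, L): Player II prefers R (-1 > -3) — not an equilibrium.
(B, R): Player I prefers T (-1 > -4) — not an equilibrium.

none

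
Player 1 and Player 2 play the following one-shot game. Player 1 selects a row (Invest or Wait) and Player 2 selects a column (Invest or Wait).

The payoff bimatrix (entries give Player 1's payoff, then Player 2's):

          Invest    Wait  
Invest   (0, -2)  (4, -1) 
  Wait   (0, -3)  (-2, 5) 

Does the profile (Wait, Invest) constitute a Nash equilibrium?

No

At (Wait, Invest), Player 1 earns 0; switching to Invest would give 0, so Player 1 has no profitable deviation.
Player 2 earns -3; switching to Wait would give 5, so Player 2 would deviate.
Since at least one player can profitably deviate, this is not a Nash equilibrium.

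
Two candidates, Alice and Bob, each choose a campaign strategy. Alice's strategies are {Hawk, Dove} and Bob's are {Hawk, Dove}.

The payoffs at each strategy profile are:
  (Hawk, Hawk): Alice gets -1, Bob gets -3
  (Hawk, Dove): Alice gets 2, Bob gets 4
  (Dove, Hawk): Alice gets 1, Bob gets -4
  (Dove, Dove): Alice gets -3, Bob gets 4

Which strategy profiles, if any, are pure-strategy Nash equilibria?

(Hawk, Hawk): Alice prefers Dove (1 > -1); Bob prefers Dove (4 > -3) — not an equilibrium.
(Hawk, Dove): Alice gets 2 ≥ -3 from Dove, and Bob gets 4 ≥ -3 from Hawk — Nash equilibrium.
(Dove, Hawk): Bob prefers Dove (4 > -4) — not an equilibrium.
(Dove, Dove): Alice prefers Hawk (2 > -3) — not an equilibrium.

(Hawk, Dove)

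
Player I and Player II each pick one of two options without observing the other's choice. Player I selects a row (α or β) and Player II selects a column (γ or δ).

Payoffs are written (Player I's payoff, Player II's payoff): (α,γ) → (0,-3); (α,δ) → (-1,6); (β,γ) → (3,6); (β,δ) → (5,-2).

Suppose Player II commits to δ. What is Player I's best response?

β

Against δ, Player I earns -1 from α and 5 from β.
So β is the best response.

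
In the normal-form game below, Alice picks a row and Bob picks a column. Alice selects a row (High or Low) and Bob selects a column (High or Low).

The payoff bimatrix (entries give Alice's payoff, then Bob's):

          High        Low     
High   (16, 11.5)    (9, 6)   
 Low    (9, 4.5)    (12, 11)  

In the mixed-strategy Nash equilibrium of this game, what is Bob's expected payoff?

First find x, the probability Alice plays High, from Bob's indifference between High and Low: 11.5x + 4.5(1−x) = 6x + 11(1−x), giving x = 13/24.
Since Bob is indifferent in equilibrium, Bob's expected payoff equals the payoff from either column against (13/24, 11/24). Using High: 11.5(13/24) + 4.5(11/24) = 199/24.

199/24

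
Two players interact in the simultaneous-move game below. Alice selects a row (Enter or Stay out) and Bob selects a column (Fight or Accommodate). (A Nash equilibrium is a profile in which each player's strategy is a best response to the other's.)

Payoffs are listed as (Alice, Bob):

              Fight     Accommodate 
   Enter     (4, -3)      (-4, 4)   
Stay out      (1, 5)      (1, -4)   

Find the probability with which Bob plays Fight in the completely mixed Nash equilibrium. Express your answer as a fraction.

Let q be the probability that Bob plays Fight. In a completely mixed equilibrium, Alice must be indifferent between Enter and Stay out.
Alice's expected payoff from Enter is 4q − 4(1−q); from Stay out it is q + (1−q).
Setting these equal: 8q − 4 = 1, so q = 5/8.

5/8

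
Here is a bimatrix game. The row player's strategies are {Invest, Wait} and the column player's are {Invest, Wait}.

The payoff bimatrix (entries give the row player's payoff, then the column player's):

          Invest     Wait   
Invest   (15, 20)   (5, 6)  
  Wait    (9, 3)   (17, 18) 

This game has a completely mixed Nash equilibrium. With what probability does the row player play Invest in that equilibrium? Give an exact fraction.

Let x be the probability that the row player plays Invest. In a completely mixed equilibrium, the column player must be indifferent between Invest and Wait.
The column player's expected payoff from Invest is 20x + 3(1−x); from Wait it is 6x + 18(1−x).
Setting these equal: 17x + 3 = −12x + 18, so x = 15/29.

15/29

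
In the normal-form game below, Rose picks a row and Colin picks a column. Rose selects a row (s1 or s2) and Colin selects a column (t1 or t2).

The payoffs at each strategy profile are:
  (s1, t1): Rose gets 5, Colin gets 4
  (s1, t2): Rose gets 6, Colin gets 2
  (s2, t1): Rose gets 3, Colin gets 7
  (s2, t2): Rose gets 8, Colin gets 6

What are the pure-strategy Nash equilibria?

(s1, t1)

(s1, t1): Rose gets 5 ≥ 3 from s2, and Colin gets 4 ≥ 2 from t2 — Nash equilibrium.
(s1, t2): Rose prefers s2 (8 > 6); Colin prefers t1 (4 > 2) — not an equilibrium.
(s2, t1): Rose prefers s1 (5 > 3) — not an equilibrium.
(s2, t2): Colin prefers t1 (7 > 6) — not an equilibrium.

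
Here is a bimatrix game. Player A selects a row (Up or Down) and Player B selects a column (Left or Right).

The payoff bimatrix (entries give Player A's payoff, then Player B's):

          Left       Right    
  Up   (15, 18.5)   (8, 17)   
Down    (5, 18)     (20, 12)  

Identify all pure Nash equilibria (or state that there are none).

(Up, Left): Player A gets 15 ≥ 5 from Down, and Player B gets 18.5 ≥ 17 from Right — Nash equilibrium.
(Up, Right): Player A prefers Down (20 > 8); Player B prefers Left (18.5 > 17) — not an equilibrium.
(Down, Left): Player A prefers Up (15 > 5) — not an equilibrium.
(Down, Right): Player B prefers Left (18 > 12) — not an equilibrium.

(Up, Left)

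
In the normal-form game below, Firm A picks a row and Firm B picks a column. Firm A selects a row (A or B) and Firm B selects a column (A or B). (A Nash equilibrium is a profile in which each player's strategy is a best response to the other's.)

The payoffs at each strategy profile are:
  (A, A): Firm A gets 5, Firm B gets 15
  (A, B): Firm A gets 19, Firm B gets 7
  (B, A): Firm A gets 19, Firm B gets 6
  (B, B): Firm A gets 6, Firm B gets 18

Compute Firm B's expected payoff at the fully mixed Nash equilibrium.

57/5

First find p, the probability Firm A plays A, from Firm B's indifference between A and B: 15p + 6(1−p) = 7p + 18(1−p), giving p = 3/5.
Since Firm B is indifferent in equilibrium, Firm B's expected payoff equals the payoff from either column against (3/5, 2/5). Using A: 15(3/5) + 6(2/5) = 57/5.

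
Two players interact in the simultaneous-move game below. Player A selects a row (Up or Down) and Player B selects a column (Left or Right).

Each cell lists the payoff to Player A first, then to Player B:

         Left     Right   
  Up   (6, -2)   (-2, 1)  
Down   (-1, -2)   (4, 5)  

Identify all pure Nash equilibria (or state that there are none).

(Up, Left): Player B prefers Right (1 > -2) — not an equilibrium.
(Up, Right): Player A prefers Down (4 > -2) — not an equilibrium.
(Down, Left): Player A prefers Up (6 > -1); Player B prefers Right (5 > -2) — not an equilibrium.
(Down, Right): Player A gets 4 ≥ -2 from Up, and Player B gets 5 ≥ -2 from Left — Nash equilibrium.

(Down, Right)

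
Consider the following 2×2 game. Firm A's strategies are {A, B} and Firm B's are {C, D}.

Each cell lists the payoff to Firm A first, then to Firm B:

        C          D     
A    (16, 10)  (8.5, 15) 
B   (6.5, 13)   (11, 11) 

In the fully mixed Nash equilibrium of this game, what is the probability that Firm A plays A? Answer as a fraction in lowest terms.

2/7

Let p be the probability that Firm A plays A. In a completely mixed equilibrium, Firm B must be indifferent between C and D.
Firm B's expected payoff from C is 10p + 13(1−p); from D it is 15p + 11(1−p).
Setting these equal: −3p + 13 = 4p + 11, so p = 2/7.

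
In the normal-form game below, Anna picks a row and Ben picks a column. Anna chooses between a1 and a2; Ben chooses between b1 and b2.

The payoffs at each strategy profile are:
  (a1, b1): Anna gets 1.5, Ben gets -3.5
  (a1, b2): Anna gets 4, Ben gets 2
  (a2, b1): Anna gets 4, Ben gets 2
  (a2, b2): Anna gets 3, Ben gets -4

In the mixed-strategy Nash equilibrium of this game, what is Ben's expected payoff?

First find x, the probability Anna plays a1, from Ben's indifference between b1 and b2: −3.5x + 2(1−x) = 2x − 4(1−x), giving x = 12/23.
Since Ben is indifferent in equilibrium, Ben's expected payoff equals the payoff from either column against (12/23, 11/23). Using b1: −3.5(12/23) + 2(11/23) = -20/23.

-20/23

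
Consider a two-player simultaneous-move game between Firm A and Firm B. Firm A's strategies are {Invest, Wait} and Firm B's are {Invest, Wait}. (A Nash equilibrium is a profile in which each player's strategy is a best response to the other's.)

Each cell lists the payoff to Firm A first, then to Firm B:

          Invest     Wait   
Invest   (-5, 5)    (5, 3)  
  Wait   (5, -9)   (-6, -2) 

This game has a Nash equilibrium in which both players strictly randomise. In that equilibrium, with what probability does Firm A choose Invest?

Let p be the probability that Firm A plays Invest. In a completely mixed equilibrium, Firm B must be indifferent between Invest and Wait.
Firm B's expected payoff from Invest is 5p − 9(1−p); from Wait it is 3p − 2(1−p).
Setting these equal: 14p − 9 = 5p − 2, so p = 7/9.

7/9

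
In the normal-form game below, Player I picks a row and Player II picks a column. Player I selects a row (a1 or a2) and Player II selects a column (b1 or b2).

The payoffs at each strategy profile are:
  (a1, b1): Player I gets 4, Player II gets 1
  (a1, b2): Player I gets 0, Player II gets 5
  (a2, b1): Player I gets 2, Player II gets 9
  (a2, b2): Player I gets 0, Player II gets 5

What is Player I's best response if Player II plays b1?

a1

Against b1, Player I earns 4 from a1 and 2 from a2.
So a1 is the best response.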